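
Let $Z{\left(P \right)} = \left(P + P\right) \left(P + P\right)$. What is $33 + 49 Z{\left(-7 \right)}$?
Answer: $9637$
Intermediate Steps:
$Z{\left(P \right)} = 4 P^{2}$ ($Z{\left(P \right)} = 2 P 2 P = 4 P^{2}$)
$33 + 49 Z{\left(-7 \right)} = 33 + 49 \cdot 4 \left(-7\right)^{2} = 33 + 49 \cdot 4 \cdot 49 = 33 + 49 \cdot 196 = 33 + 9604 = 9637$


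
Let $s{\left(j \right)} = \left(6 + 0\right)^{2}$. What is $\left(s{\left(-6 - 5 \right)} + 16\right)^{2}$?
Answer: $2704$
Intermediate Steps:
$s{\left(j \right)} = 36$ ($s{\left(j \right)} = 6^{2} = 36$)
$\left(s{\left(-6 - 5 \right)} + 16\right)^{2} = \left(36 + 16\right)^{2} = 52^{2} = 2704$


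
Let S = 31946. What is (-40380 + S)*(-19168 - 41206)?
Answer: 509194316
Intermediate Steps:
(-40380 + S)*(-19168 - 41206) = (-40380 + 31946)*(-19168 - 41206) = -8434*(-60374) = 509194316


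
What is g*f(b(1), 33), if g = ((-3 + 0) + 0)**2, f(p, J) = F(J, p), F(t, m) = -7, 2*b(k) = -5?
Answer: -63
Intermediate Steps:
b(k) = -5/2 (b(k) = (1/2)*(-5) = -5/2)
f(p, J) = -7
g = 9 (g = (-3 + 0)**2 = (-3)**2 = 9)
g*f(b(1), 33) = 9*(-7) = -63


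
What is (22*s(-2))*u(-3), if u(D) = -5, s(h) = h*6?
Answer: 1320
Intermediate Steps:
s(h) = 6*h
(22*s(-2))*u(-3) = (22*(6*(-2)))*(-5) = (22*(-12))*(-5) = -264*(-5) = 1320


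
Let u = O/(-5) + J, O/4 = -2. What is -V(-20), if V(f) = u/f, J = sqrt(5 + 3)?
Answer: 2/25 + sqrt(2)/10 ≈ 0.22142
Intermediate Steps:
J = 2*sqrt(2) (J = sqrt(8) = 2*sqrt(2) ≈ 2.8284)
O = -8 (O = 4*(-2) = -8)
u = 8/5 + 2*sqrt(2) (u = -8/(-5) + 2*sqrt(2) = -1/5*(-8) + 2*sqrt(2) = 8/5 + 2*sqrt(2) ≈ 4.4284)
V(f) = (8/5 + 2*sqrt(2))/f
-V(-20) = -2*(4 + 5*sqrt(2))/(5*(-20)) = -2*(-1)*(4 + 5*sqrt(2))/(5*20) = -(-2/25 - sqrt(2)/10) = 2/25 + sqrt(2)/10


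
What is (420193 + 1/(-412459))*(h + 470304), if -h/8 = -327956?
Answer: 536220198914623872/412459 ≈ 1.3001e+12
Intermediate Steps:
h = 2623648 (h = -8*(-327956) = 2623648)
(420193 + 1/(-412459))*(h + 470304) = (420193 + 1/(-412459))*(2623648 + 470304) = (420193 - 1/412459)*3093952 = (173312384586/412459)*3093952 = 536220198914623872/412459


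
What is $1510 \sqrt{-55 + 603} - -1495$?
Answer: $1495 + 3020 \sqrt{137} \approx 36843.0$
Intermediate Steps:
$1510 \sqrt{-55 + 603} - -1495 = 1510 \sqrt{548} + 1495 = 1510 \cdot 2 \sqrt{137} + 1495 = 3020 \sqrt{137} + 1495 = 1495 + 3020 \sqrt{137}$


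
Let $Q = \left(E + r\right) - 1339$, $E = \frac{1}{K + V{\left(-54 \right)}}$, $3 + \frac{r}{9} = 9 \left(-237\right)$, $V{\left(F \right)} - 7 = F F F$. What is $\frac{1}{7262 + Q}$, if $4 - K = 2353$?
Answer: $- \frac{159806}{2125579607} \approx -7.5182 \cdot 10^{-5}$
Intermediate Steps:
$V{\left(F \right)} = 7 + F^{3}$ ($V{\left(F \right)} = 7 + F F F = 7 + F^{2} F = 7 + F^{3}$)
$r = -19224$ ($r = -27 + 9 \cdot 9 \left(-237\right) = -27 + 9 \left(-2133\right) = -27 - 19197 = -19224$)
$K = -2349$ ($K = 4 - 2353 = -2349$)
$E = - \frac{1}{159806}$ ($E = \frac{1}{-2349 + \left(7 + \left(-54\right)^{3}\right)} = \frac{1}{-2349 + \left(7 - 157464\right)} = \frac{1}{-2349 - 157457} = \frac{1}{-159806} = - \frac{1}{159806} \approx -6.2576 \cdot 10^{-6}$)
$Q = - \frac{3286090779}{159806}$ ($Q = \left(- \frac{1}{159806} - 19224\right) - 1339 = - \frac{3072110545}{159806} - 1339 = - \frac{3286090779}{159806} \approx -20563.0$)
$\frac{1}{7262 + Q} = \frac{1}{7262 - \frac{3286090779}{159806}} = \frac{1}{- \frac{2125579607}{159806}} = - \frac{159806}{2125579607}$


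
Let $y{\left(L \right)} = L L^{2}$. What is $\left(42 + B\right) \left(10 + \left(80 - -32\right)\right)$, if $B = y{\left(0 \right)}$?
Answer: $5124$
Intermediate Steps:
$y{\left(L \right)} = L^{3}$
$B = 0$ ($B = 0^{3} = 0$)
$\left(42 + B\right) \left(10 + \left(80 - -32\right)\right) = \left(42 + 0\right) \left(10 + \left(80 - -32\right)\right) = 42 \left(10 + \left(80 + 32\right)\right) = 42 \left(10 + 112\right) = 42 \cdot 122 = 5124$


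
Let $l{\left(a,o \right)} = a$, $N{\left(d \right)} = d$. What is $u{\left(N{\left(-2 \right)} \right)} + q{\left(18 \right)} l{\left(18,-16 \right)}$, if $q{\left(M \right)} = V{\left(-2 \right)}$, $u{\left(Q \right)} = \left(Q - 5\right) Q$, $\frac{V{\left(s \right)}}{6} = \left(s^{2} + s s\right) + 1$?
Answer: $986$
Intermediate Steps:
$V{\left(s \right)} = 6 + 12 s^{2}$ ($V{\left(s \right)} = 6 \left(\left(s^{2} + s s\right) + 1\right) = 6 \left(\left(s^{2} + s^{2}\right) + 1\right) = 6 \left(2 s^{2} + 1\right) = 6 \left(1 + 2 s^{2}\right) = 6 + 12 s^{2}$)
$u{\left(Q \right)} = Q \left(-5 + Q\right)$ ($u{\left(Q \right)} = \left(-5 + Q\right) Q = Q \left(-5 + Q\right)$)
$q{\left(M \right)} = 54$ ($q{\left(M \right)} = 6 + 12 \left(-2\right)^{2} = 6 + 12 \cdot 4 = 6 + 48 = 54$)
$u{\left(N{\left(-2 \right)} \right)} + q{\left(18 \right)} l{\left(18,-16 \right)} = - 2 \left(-5 - 2\right) + 54 \cdot 18 = \left(-2\right) \left(-7\right) + 972 = 14 + 972 = 986$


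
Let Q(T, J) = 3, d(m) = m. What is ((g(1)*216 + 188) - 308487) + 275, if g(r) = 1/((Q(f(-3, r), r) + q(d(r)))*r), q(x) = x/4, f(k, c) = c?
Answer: -4003448/13 ≈ -3.0796e+5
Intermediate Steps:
q(x) = x/4 (q(x) = x*(¼) = x/4)
g(r) = 1/(r*(3 + r/4)) (g(r) = 1/((3 + r/4)*r) = 1/(r*(3 + r/4)))
((g(1)*216 + 188) - 308487) + 275 = (((4/(1*(12 + 1)))*216 + 188) - 308487) + 275 = (((4*1/13)*216 + 188) - 308487) + 275 = (((4*1*(1/13))*216 + 188) - 308487) + 275 = (((4/13)*216 + 188) - 308487) + 275 = ((864/13 + 188) - 308487) + 275 = (3308/13 - 308487) + 275 = -4007023/13 + 275 = -4003448/13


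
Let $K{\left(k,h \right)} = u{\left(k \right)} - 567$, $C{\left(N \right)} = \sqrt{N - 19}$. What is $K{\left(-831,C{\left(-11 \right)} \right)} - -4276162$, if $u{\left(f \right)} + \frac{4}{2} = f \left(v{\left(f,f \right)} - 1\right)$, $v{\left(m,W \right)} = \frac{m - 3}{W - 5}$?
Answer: $\frac{1787198705}{418} \approx 4.2756 \cdot 10^{6}$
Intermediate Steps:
$v{\left(m,W \right)} = \frac{-3 + m}{-5 + W}$
$u{\left(f \right)} = -2 + f \left(-1 + \frac{-3 + f}{-5 + f}\right)$ ($u{\left(f \right)} = -2 + f \left(\frac{-3 + f}{-5 + f} - 1\right) = -2 + f \left(-1 + \frac{-3 + f}{-5 + f}\right)$)
$C{\left(N \right)} = \sqrt{-19 + N}$
$K{\left(k,h \right)} = -567 + \frac{10}{-5 + k}$ ($K{\left(k,h \right)} = \frac{10}{-5 + k} - 567 = -567 + \frac{10}{-5 + k}$)
$K{\left(-831,C{\left(-11 \right)} \right)} - -4276162 = \frac{2845 - -471177}{-5 - 831} - -4276162 = \frac{2845 + 471177}{-836} + 4276162 = \left(- \frac{1}{836}\right) 474022 + 4276162 = - \frac{237011}{418} + 4276162 = \frac{1787198705}{418}$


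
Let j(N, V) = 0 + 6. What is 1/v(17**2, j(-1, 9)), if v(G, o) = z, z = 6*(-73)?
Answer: -1/438 ≈ -0.0022831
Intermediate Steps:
j(N, V) = 6
z = -438
v(G, o) = -438
1/v(17**2, j(-1, 9)) = 1/(-438) = -1/438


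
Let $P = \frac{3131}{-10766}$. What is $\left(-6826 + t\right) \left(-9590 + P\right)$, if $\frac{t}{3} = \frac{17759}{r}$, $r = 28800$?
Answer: $\frac{2254678907583237}{34451200} \approx 6.5446 \cdot 10^{7}$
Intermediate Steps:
$P = - \frac{3131}{10766}$ ($P = 3131 \left(- \frac{1}{10766}\right) = - \frac{3131}{10766} \approx -0.29082$)
$t = \frac{17759}{9600}$ ($t = 3 \cdot \frac{17759}{28800} = \frac{17759}{9600} \approx 1.8499$)
$\left(-6826 + t\right) \left(-9590 + P\right) = \left(-6826 + \frac{17759}{9600}\right) \left(-9590 - \frac{3131}{10766}\right) = \left(- \frac{65511841}{9600}\right) \left(- \frac{103249071}{10766}\right) = \frac{2254678907583237}{34451200}$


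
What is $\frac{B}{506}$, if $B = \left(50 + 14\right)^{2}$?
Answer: $\frac{2048}{253} \approx 8.0949$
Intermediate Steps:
$B = 4096$ ($B = 64^{2} = 4096$)
$\frac{B}{506} = \frac{4096}{506} = 4096 \cdot \frac{1}{506} = \frac{2048}{253}$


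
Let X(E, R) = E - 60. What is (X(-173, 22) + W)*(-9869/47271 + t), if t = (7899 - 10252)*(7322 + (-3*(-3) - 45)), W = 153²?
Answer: -18782109635734712/47271 ≈ -3.9733e+11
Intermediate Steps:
X(E, R) = -60 + E
W = 23409
t = -17143958 (t = -2353*(7322 + (9 - 45)) = -2353*(7322 - 36) = -2353*7286 = -17143958)
(X(-173, 22) + W)*(-9869/47271 + t) = ((-60 - 173) + 23409)*(-9869/47271 - 17143958) = (-233 + 23409)*(-9869*1/47271 - 17143958) = 23176*(-9869/47271 - 17143958) = 23176*(-810412048487/47271) = -18782109635734712/47271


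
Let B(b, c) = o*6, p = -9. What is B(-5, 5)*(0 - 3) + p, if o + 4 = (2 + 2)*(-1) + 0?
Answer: 135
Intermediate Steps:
o = -8 (o = -4 + ((2 + 2)*(-1) + 0) = -4 + (4*(-1) + 0) = -4 + (-4 + 0) = -4 - 4 = -8)
B(b, c) = -48 (B(b, c) = -8*6 = -48)
B(-5, 5)*(0 - 3) + p = -48*(0 - 3) - 9 = -48*(-3) - 9 = 144 - 9 = 135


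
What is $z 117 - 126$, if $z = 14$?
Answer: $1512$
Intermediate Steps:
$z 117 - 126 = 14 \cdot 117 - 126 = 1638 - 126 = 1512$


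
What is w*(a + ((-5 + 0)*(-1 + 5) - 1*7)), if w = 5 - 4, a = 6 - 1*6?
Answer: -27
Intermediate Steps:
a = 0 (a = 6 - 6 = 0)
w = 1
w*(a + ((-5 + 0)*(-1 + 5) - 1*7)) = 1*(0 + ((-5 + 0)*(-1 + 5) - 1*7)) = 1*(0 + (-5*4 - 7)) = 1*(0 + (-20 - 7)) = 1*(0 - 27) = 1*(-27) = -27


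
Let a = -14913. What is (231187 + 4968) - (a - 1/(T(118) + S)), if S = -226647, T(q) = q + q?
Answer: 56844556947/226411 ≈ 2.5107e+5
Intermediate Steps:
T(q) = 2*q
(231187 + 4968) - (a - 1/(T(118) + S)) = (231187 + 4968) - (-14913 - 1/(2*118 - 226647)) = 236155 - (-14913 - 1/(236 - 226647)) = 236155 - (-14913 - 1/(-226411)) = 236155 - (-14913 - 1*(-1/226411)) = 236155 - (-14913 + 1/226411) = 236155 - 1*(-3376467242/226411) = 236155 + 3376467242/226411 = 56844556947/226411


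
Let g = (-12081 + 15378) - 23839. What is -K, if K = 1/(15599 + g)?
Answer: 1/4943 ≈ 0.00020231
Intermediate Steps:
g = -20542 (g = 3297 - 23839 = -20542)
K = -1/4943 (K = 1/(15599 - 20542) = 1/(-4943) = -1/4943 ≈ -0.00020231)
-K = -1*(-1/4943) = 1/4943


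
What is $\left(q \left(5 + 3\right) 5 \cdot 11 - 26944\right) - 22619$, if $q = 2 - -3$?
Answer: $-47363$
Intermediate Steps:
$q = 5$ ($q = 2 + 3 = 5$)
$\left(q \left(5 + 3\right) 5 \cdot 11 - 26944\right) - 22619 = \left(5 \left(5 + 3\right) 5 \cdot 11 - 26944\right) - 22619 = \left(5 \cdot 8 \cdot 5 \cdot 11 - 26944\right) - 22619 = \left(5 \cdot 40 \cdot 11 - 26944\right) - 22619 = \left(200 \cdot 11 - 26944\right) - 22619 = \left(2200 - 26944\right) - 22619 = -24744 - 22619 = -47363$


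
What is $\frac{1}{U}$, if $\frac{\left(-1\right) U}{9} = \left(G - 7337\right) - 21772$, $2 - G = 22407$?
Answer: $\frac{1}{463626} \approx 2.1569 \cdot 10^{-6}$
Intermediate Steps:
$G = -22405$ ($G = 2 - 22407 = -22405$)
$U = 463626$ ($U = - 9 \left(\left(-22405 - 7337\right) - 21772\right) = - 9 \left(-29742 - 21772\right) = \left(-9\right) \left(-51514\right) = 463626$)
$\frac{1}{U} = \frac{1}{463626}$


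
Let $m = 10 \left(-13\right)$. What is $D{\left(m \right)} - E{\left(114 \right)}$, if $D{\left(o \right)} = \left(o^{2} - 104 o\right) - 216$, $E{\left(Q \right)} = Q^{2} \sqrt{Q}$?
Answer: $30204 - 12996 \sqrt{114} \approx -1.0856 \cdot 10^{5}$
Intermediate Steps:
$E{\left(Q \right)} = Q^{\frac{5}{2}}$
$m = -130$
$D{\left(o \right)} = -216 + o^{2} - 104 o$
$D{\left(m \right)} - E{\left(114 \right)} = \left(-216 + \left(-130\right)^{2} - -13520\right) - 114^{\frac{5}{2}} = \left(-216 + 16900 + 13520\right) - 12996 \sqrt{114} = 30204 - 12996 \sqrt{114}$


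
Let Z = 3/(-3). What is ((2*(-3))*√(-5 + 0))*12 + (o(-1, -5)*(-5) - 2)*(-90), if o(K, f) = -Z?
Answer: 630 - 72*I*√5 ≈ 630.0 - 161.0*I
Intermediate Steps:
Z = -1 (Z = 3*(-⅓) = -1)
o(K, f) = 1 (o(K, f) = -1*(-1) = 1)
((2*(-3))*√(-5 + 0))*12 + (o(-1, -5)*(-5) - 2)*(-90) = ((2*(-3))*√(-5 + 0))*12 + (1*(-5) - 2)*(-90) = -6*I*√5*12 + (-5 - 2)*(-90) = -6*I*√5*12 - 7*(-90) = -6*I*√5*12 + 630 = -72*I*√5 + 630 = 630 - 72*I*√5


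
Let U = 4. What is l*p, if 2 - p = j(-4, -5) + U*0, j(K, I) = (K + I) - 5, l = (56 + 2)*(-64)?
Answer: -59392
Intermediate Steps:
l = -3712 (l = 58*(-64) = -3712)
j(K, I) = -5 + I + K (j(K, I) = (I + K) - 5 = -5 + I + K)
p = 16 (p = 2 - ((-5 - 5 - 4) + 4*0) = 2 - (-14 + 0) = 2 - 1*(-14) = 2 + 14 = 16)
l*p = -3712*16 = -59392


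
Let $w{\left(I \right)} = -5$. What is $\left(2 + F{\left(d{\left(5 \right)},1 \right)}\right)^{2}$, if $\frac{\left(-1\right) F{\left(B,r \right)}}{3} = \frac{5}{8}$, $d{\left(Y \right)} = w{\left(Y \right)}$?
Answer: $\frac{1}{64} \approx 0.015625$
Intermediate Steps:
$d{\left(Y \right)} = -5$
$F{\left(B,r \right)} = - \frac{15}{8}$ ($F{\left(B,r \right)} = - 3 \cdot \frac{5}{8} = - 3 \cdot 5 \cdot \frac{1}{8} = \left(-3\right) \frac{5}{8} = - \frac{15}{8}$)
$\left(2 + F{\left(d{\left(5 \right)},1 \right)}\right)^{2} = \left(2 - \frac{15}{8}\right)^{2} = \left(\frac{1}{8}\right)^{2} = \frac{1}{64}$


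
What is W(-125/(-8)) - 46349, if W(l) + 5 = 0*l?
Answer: -46354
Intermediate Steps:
W(l) = -5 (W(l) = -5 + 0*l = -5 + 0 = -5)
W(-125/(-8)) - 46349 = -5 - 46349 = -46354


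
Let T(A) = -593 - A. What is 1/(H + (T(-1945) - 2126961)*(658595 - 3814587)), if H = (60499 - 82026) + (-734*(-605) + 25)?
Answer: 1/6708405421696 ≈ 1.4907e-13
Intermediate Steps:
H = 422568 (H = -21527 + (444070 + 25) = -21527 + 444095 = 422568)
1/(H + (T(-1945) - 2126961)*(658595 - 3814587)) = 1/(422568 + ((-593 - 1*(-1945)) - 2126961)*(658595 - 3814587)) = 1/(422568 + ((-593 + 1945) - 2126961)*(-3155992)) = 1/(422568 + (1352 - 2126961)*(-3155992)) = 1/(422568 - 2125609*(-3155992)) = 1/(422568 + 6708404999128) = 1/6708405421696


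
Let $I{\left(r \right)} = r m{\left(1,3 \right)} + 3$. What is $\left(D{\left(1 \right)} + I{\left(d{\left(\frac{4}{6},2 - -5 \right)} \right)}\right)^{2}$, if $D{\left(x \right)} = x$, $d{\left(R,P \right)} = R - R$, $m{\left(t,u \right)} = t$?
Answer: $16$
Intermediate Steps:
$d{\left(R,P \right)} = 0$
$I{\left(r \right)} = 3 + r$ ($I{\left(r \right)} = r 1 + 3 = r + 3 = 3 + r$)
$\left(D{\left(1 \right)} + I{\left(d{\left(\frac{4}{6},2 - -5 \right)} \right)}\right)^{2} = \left(1 + \left(3 + 0\right)\right)^{2} = \left(1 + 3\right)^{2} = 4^{2} = 16$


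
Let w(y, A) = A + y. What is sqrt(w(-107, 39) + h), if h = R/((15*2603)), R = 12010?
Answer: I*sqrt(4127915490)/7809 ≈ 8.2275*I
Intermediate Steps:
h = 2402/7809 (h = 12010/((15*2603)) = 12010/39045 = 12010*(1/39045) = 2402/7809 ≈ 0.30759)
sqrt(w(-107, 39) + h) = sqrt((39 - 107) + 2402/7809) = sqrt(-68 + 2402/7809) = sqrt(-528610/7809) = I*sqrt(4127915490)/7809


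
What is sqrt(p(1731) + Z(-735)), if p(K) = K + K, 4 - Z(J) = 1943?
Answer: sqrt(1523) ≈ 39.026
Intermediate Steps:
Z(J) = -1939 (Z(J) = 4 - 1*1943 = 4 - 1943 = -1939)
p(K) = 2*K
sqrt(p(1731) + Z(-735)) = sqrt(2*1731 - 1939) = sqrt(3462 - 1939) = sqrt(1523)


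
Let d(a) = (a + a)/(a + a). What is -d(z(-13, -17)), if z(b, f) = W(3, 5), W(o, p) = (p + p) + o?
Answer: -1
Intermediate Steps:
W(o, p) = o + 2*p (W(o, p) = 2*p + o = o + 2*p)
z(b, f) = 13 (z(b, f) = 3 + 2*5 = 3 + 10 = 13)
d(a) = 1 (d(a) = (2*a)/((2*a)) = (2*a)*(1/(2*a)) = 1)
-d(z(-13, -17)) = -1*1 = -1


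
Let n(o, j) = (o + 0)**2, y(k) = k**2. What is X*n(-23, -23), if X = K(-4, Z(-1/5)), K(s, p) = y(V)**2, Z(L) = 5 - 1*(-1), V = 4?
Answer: 135424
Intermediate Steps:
n(o, j) = o**2
Z(L) = 6 (Z(L) = 5 + 1 = 6)
K(s, p) = 256 (K(s, p) = (4**2)**2 = 16**2 = 256)
X = 256
X*n(-23, -23) = 256*(-23)**2 = 256*529 = 135424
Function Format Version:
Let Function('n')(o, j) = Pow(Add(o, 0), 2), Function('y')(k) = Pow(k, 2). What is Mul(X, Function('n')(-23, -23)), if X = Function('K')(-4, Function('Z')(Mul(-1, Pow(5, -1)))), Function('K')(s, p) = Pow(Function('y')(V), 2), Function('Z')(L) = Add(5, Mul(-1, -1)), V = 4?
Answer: 135424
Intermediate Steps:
Function('n')(o, j) = Pow(o, 2)
Function('Z')(L) = 6 (Function('Z')(L) = Add(5, 1) = 6)
Function('K')(s, p) = 256 (Function('K')(s, p) = Pow(Pow(4, 2), 2) = Pow(16, 2) = 256)
X = 256
Mul(X, Function('n')(-23, -23)) = Mul(256, Pow(-23, 2)) = Mul(256, 529) = 135424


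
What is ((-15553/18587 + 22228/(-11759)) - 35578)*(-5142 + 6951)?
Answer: -14068023155298333/218564533 ≈ -6.4366e+7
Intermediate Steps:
((-15553/18587 + 22228/(-11759)) - 35578)*(-5142 + 6951) = ((-15553*1/18587 + 22228*(-1/11759)) - 35578)*1809 = ((-15553/18587 - 22228/11759) - 35578)*1809 = (-596039563/218564533 - 35578)*1809 = -7776684994637/218564533*1809 = -14068023155298333/218564533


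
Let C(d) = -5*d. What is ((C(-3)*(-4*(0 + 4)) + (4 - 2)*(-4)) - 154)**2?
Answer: 161604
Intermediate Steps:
((C(-3)*(-4*(0 + 4)) + (4 - 2)*(-4)) - 154)**2 = (((-5*(-3))*(-4*(0 + 4)) + (4 - 2)*(-4)) - 154)**2 = ((15*(-4*4) + 2*(-4)) - 154)**2 = ((15*(-16) - 8) - 154)**2 = ((-240 - 8) - 154)**2 = (-248 - 154)**2 = (-402)**2 = 161604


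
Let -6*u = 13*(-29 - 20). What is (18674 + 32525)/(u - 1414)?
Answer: -307194/7847 ≈ -39.148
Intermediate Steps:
u = 637/6 (u = -13*(-29 - 20)/6 = -13*(-49)/6 = -1/6*(-637) = 637/6 ≈ 106.17)
(18674 + 32525)/(u - 1414) = (18674 + 32525)/(637/6 - 1414) = 51199/(-7847/6) = 51199*(-6/7847) = -307194/7847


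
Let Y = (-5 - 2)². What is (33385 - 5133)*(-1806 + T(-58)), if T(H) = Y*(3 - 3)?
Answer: -51023112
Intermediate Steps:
Y = 49 (Y = (-7)² = 49)
T(H) = 0 (T(H) = 49*(3 - 3) = 49*0 = 0)
(33385 - 5133)*(-1806 + T(-58)) = (33385 - 5133)*(-1806 + 0) = 28252*(-1806) = -51023112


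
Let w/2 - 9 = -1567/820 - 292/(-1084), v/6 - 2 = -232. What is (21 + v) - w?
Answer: -152633673/111110 ≈ -1373.7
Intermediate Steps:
v = -1380 (v = 12 + 6*(-232) = 12 - 1392 = -1380)
w = 1635183/111110 (w = 18 + 2*(-1567/820 - 292/(-1084)) = 18 + 2*(-1567*1/820 - 292*(-1/1084)) = 18 + 2*(-1567/820 + 73/271) = 18 + 2*(-364797/222220) = 18 - 364797/111110 = 1635183/111110 ≈ 14.717)
(21 + v) - w = (21 - 1380) - 1*1635183/111110 = -1359 - 1635183/111110 = -152633673/111110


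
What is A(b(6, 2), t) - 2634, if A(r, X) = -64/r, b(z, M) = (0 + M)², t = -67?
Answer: -2650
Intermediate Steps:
b(z, M) = M²
A(b(6, 2), t) - 2634 = -64/(2²) - 2634 = -64/4 - 2634 = -64*¼ - 2634 = -16 - 2634 = -2650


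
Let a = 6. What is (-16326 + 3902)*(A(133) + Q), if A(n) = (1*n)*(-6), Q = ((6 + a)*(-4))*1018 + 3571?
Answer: 572634584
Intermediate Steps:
Q = -45293 (Q = ((6 + 6)*(-4))*1018 + 3571 = (12*(-4))*1018 + 3571 = -48*1018 + 3571 = -48864 + 3571 = -45293)
A(n) = -6*n (A(n) = n*(-6) = -6*n)
(-16326 + 3902)*(A(133) + Q) = (-16326 + 3902)*(-6*133 - 45293) = -12424*(-798 - 45293) = -12424*(-46091) = 572634584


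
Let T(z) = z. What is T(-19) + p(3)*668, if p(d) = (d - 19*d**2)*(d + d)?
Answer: -673363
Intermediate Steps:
p(d) = 2*d*(d - 19*d**2) (p(d) = (d - 19*d**2)*(2*d) = 2*d*(d - 19*d**2))
T(-19) + p(3)*668 = -19 + (3**2*(2 - 38*3))*668 = -19 + (9*(2 - 114))*668 = -19 + (9*(-112))*668 = -19 - 1008*668 = -19 - 673344 = -673363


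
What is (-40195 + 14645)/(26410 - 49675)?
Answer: 5110/4653 ≈ 1.0982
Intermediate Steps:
(-40195 + 14645)/(26410 - 49675) = -25550/(-23265) = -25550*(-1/23265) = 5110/4653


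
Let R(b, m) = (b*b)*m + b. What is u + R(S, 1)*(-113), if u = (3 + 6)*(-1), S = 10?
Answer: -12439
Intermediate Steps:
R(b, m) = b + m*b**2 (R(b, m) = b**2*m + b = m*b**2 + b = b + m*b**2)
u = -9 (u = 9*(-1) = -9)
u + R(S, 1)*(-113) = -9 + (10*(1 + 10*1))*(-113) = -9 + (10*(1 + 10))*(-113) = -9 + (10*11)*(-113) = -9 + 110*(-113) = -9 - 12430 = -12439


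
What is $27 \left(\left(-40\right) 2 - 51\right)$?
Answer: $-3537$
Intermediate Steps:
$27 \left(\left(-40\right) 2 - 51\right) = 27 \left(-80 - 51\right) = 27 \left(-131\right) = -3537$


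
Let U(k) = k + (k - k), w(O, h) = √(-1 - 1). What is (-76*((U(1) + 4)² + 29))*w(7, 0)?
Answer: -4104*I*√2 ≈ -5803.9*I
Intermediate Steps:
w(O, h) = I*√2 (w(O, h) = √(-2) = I*√2)
U(k) = k (U(k) = k + 0 = k)
(-76*((U(1) + 4)² + 29))*w(7, 0) = (-76*((1 + 4)² + 29))*(I*√2) = (-76*(5² + 29))*(I*√2) = (-76*(25 + 29))*(I*√2) = (-76*54)*(I*√2) = -4104*I*√2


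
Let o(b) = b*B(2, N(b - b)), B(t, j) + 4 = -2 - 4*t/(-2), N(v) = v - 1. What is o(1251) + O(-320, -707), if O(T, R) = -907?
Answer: -3409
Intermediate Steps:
N(v) = -1 + v
B(t, j) = -6 + 2*t (B(t, j) = -4 + (-2 - 4*t/(-2)) = -4 + (-2 - 4*t*(-1)/2) = -4 + (-2 - (-2)*t) = -4 + (-2 + 2*t) = -6 + 2*t)
o(b) = -2*b (o(b) = b*(-6 + 2*2) = b*(-6 + 4) = b*(-2) = -2*b)
o(1251) + O(-320, -707) = -2*1251 - 907 = -2502 - 907 = -3409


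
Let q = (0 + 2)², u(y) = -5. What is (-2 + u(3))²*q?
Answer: 196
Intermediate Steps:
q = 4 (q = 2² = 4)
(-2 + u(3))²*q = (-2 - 5)²*4 = (-7)²*4 = 49*4 = 196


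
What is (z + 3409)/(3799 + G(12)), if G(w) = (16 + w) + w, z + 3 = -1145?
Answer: 2261/3839 ≈ 0.58895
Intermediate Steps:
z = -1148 (z = -3 - 1145 = -1148)
G(w) = 16 + 2*w
(z + 3409)/(3799 + G(12)) = (-1148 + 3409)/(3799 + (16 + 2*12)) = 2261/(3799 + (16 + 24)) = 2261/(3799 + 40) = 2261/3839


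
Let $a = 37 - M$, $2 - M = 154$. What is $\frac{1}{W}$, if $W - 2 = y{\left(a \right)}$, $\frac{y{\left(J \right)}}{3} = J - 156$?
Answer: $\frac{1}{101} \approx 0.009901$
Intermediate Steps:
$M = -152$ ($M = 2 - 154 = -152$)
$a = 189$ ($a = 37 - -152 = 37 + 152 = 189$)
$y{\left(J \right)} = -468 + 3 J$ ($y{\left(J \right)} = 3 \left(J - 156\right) = 3 \left(-156 + J\right) = -468 + 3 J$)
$W = 101$ ($W = 2 + \left(-468 + 3 \cdot 189\right) = 2 + \left(-468 + 567\right) = 2 + 99 = 101$)
$\frac{1}{W} = \frac{1}{101}$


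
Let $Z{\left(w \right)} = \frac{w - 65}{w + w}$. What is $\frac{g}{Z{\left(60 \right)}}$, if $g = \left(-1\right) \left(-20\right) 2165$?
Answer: $-1039200$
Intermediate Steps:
$Z{\left(w \right)} = \frac{-65 + w}{2 w}$
$g = 43300$ ($g = 20 \cdot 2165 = 43300$)
$\frac{g}{Z{\left(60 \right)}} = \frac{43300}{\frac{1}{2} \cdot \frac{1}{60} \left(-65 + 60\right)} = \frac{43300}{\frac{1}{2} \cdot \frac{1}{60} \left(-5\right)} = \frac{43300}{- \frac{1}{24}} = 43300 \left(-24\right) = -1039200$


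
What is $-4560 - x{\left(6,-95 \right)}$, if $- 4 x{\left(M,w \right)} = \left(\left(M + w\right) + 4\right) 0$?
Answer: $-4560$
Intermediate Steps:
$x{\left(M,w \right)} = 0$ ($x{\left(M,w \right)} = - \frac{\left(\left(M + w\right) + 4\right) 0}{4} = - \frac{\left(4 + M + w\right) 0}{4} = \left(- \frac{1}{4}\right) 0 = 0$)
$-4560 - x{\left(6,-95 \right)} = -4560 - 0 = -4560 + 0 = -4560$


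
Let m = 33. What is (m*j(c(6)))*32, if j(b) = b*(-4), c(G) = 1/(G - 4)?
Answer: -2112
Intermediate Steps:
c(G) = 1/(-4 + G)
j(b) = -4*b
(m*j(c(6)))*32 = (33*(-4/(-4 + 6)))*32 = (33*(-4/2))*32 = (33*(-4*1/2))*32 = (33*(-2))*32 = -66*32 = -2112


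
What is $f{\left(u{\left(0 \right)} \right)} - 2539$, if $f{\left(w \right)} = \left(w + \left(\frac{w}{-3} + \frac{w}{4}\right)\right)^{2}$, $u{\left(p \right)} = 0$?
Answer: $-2539$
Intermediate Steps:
$f{\left(w \right)} = \frac{121 w^{2}}{144}$ ($f{\left(w \right)} = \left(w + \left(w \left(- \frac{1}{3}\right) + w \frac{1}{4}\right)\right)^{2} = \left(w + \left(- \frac{w}{3} + \frac{w}{4}\right)\right)^{2} = \left(w - \frac{w}{12}\right)^{2} = \left(\frac{11 w}{12}\right)^{2} = \frac{121 w^{2}}{144}$)
$f{\left(u{\left(0 \right)} \right)} - 2539 = \frac{121 \cdot 0^{2}}{144} - 2539 = \frac{121}{144} \cdot 0 - 2539 = 0 - 2539 = -2539$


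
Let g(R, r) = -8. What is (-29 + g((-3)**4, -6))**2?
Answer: 1369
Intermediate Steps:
(-29 + g((-3)**4, -6))**2 = (-29 - 8)**2 = (-37)**2 = 1369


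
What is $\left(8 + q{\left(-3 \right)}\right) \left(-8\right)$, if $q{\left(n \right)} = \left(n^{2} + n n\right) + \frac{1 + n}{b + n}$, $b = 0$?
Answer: $- \frac{640}{3} \approx -213.33$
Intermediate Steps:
$q{\left(n \right)} = 2 n^{2} + \frac{1 + n}{n}$ ($q{\left(n \right)} = \left(n^{2} + n n\right) + \frac{1 + n}{0 + n} = \left(n^{2} + n^{2}\right) + \frac{1 + n}{n} = 2 n^{2} + \frac{1 + n}{n}$)
$\left(8 + q{\left(-3 \right)}\right) \left(-8\right) = \left(8 + \frac{1 - 3 + 2 \left(-3\right)^{3}}{-3}\right) \left(-8\right) = \left(8 - \frac{1 - 3 + 2 \left(-27\right)}{3}\right) \left(-8\right) = \left(8 - \frac{1 - 3 - 54}{3}\right) \left(-8\right) = \left(8 - - \frac{56}{3}\right) \left(-8\right) = \left(8 + \frac{56}{3}\right) \left(-8\right) = \frac{80}{3} \left(-8\right) = - \frac{640}{3}$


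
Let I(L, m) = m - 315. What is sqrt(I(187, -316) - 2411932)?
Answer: 19*I*sqrt(6683) ≈ 1553.2*I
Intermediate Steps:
I(L, m) = -315 + m
sqrt(I(187, -316) - 2411932) = sqrt((-315 - 316) - 2411932) = sqrt(-631 - 2411932) = sqrt(-2412563) = 19*I*sqrt(6683)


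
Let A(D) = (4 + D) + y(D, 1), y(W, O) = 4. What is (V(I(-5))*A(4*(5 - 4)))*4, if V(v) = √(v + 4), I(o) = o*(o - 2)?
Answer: 48*√39 ≈ 299.76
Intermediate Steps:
I(o) = o*(-2 + o)
V(v) = √(4 + v)
A(D) = 8 + D (A(D) = (4 + D) + 4 = 8 + D)
(V(I(-5))*A(4*(5 - 4)))*4 = (√(4 - 5*(-2 - 5))*(8 + 4*(5 - 4)))*4 = (√(4 - 5*(-7))*(8 + 4*1))*4 = (√(4 + 35)*(8 + 4))*4 = (√39*12)*4 = (12*√39)*4 = 48*√39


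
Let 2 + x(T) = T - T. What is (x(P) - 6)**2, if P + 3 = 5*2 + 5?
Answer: 64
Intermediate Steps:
P = 12 (P = -3 + (5*2 + 5) = -3 + (10 + 5) = -3 + 15 = 12)
x(T) = -2 (x(T) = -2 + (T - T) = -2 + 0 = -2)
(x(P) - 6)**2 = (-2 - 6)**2 = (-8)**2 = 64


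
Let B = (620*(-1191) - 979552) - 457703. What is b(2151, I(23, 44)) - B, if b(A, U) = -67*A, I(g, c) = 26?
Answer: 2031558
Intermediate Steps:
B = -2175675 (B = (-738420 - 979552) - 457703 = -1717972 - 457703 = -2175675)
b(2151, I(23, 44)) - B = -67*2151 - 1*(-2175675) = -144117 + 2175675 = 2031558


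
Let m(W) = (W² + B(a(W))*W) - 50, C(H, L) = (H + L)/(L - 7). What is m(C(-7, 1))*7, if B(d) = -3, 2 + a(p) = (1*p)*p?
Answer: -364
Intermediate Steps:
a(p) = -2 + p² (a(p) = -2 + (1*p)*p = -2 + p*p = -2 + p²)
C(H, L) = (H + L)/(-7 + L)
m(W) = -50 + W² - 3*W (m(W) = (W² - 3*W) - 50 = -50 + W² - 3*W)
m(C(-7, 1))*7 = (-50 + ((-7 + 1)/(-7 + 1))² - 3*(-7 + 1)/(-7 + 1))*7 = (-50 + (-6/(-6))² - 3*(-6)/(-6))*7 = (-50 + (-⅙*(-6))² - (-1)*(-6)/2)*7 = (-50 + 1² - 3*1)*7 = (-50 + 1 - 3)*7 = -52*7 = -364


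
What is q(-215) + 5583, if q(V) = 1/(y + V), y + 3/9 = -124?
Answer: 5683491/1018 ≈ 5583.0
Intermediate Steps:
y = -373/3 (y = -⅓ - 124 = -373/3 ≈ -124.33)
q(V) = 1/(-373/3 + V)
q(-215) + 5583 = 3/(-373 + 3*(-215)) + 5583 = 3/(-373 - 645) + 5583 = 3/(-1018) + 5583 = 3*(-1/1018) + 5583 = -3/1018 + 5583 = 5683491/1018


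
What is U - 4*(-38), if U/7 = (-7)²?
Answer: 495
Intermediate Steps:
U = 343 (U = 7*(-7)² = 7*49 = 343)
U - 4*(-38) = 343 - 4*(-38) = 343 + 152 = 495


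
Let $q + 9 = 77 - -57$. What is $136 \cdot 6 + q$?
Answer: $941$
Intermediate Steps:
$q = 125$ ($q = -9 + \left(77 - -57\right) = -9 + \left(77 + 57\right) = -9 + 134 = 125$)
$136 \cdot 6 + q = 136 \cdot 6 + 125 = 816 + 125 = 941$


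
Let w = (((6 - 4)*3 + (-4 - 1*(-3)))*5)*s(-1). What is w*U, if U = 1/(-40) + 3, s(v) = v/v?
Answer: 595/8 ≈ 74.375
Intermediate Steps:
s(v) = 1
U = 119/40 (U = -1/40 + 3 = 119/40 ≈ 2.9750)
w = 25 (w = (((6 - 4)*3 + (-4 - 1*(-3)))*5)*1 = ((2*3 + (-4 + 3))*5)*1 = ((6 - 1)*5)*1 = (5*5)*1 = 25*1 = 25)
w*U = 25*(119/40) = 595/8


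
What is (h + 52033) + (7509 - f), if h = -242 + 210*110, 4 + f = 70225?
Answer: 12179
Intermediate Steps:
f = 70221 (f = -4 + 70225 = 70221)
h = 22858 (h = -242 + 23100 = 22858)
(h + 52033) + (7509 - f) = (22858 + 52033) + (7509 - 1*70221) = 74891 + (7509 - 70221) = 74891 - 62712 = 12179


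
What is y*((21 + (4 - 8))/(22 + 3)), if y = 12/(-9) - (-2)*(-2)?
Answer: -272/75 ≈ -3.6267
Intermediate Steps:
y = -16/3 (y = 12*(-⅑) - 1*4 = -4/3 - 4 = -16/3 ≈ -5.3333)
y*((21 + (4 - 8))/(22 + 3)) = -16*(21 + (4 - 8))/(3*(22 + 3)) = -16*(21 - 4)/(3*25) = -272/(3*25) = -16/3*17/25 = -272/75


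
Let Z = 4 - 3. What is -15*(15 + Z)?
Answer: -240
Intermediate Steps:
Z = 1
-15*(15 + Z) = -15*(15 + 1) = -15*16 = -240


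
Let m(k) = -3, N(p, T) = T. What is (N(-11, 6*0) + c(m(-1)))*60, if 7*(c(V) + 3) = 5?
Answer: -960/7 ≈ -137.14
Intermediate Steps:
c(V) = -16/7 (c(V) = -3 + (1/7)*5 = -3 + 5/7 = -16/7)
(N(-11, 6*0) + c(m(-1)))*60 = (6*0 - 16/7)*60 = (0 - 16/7)*60 = -16/7*60 = -960/7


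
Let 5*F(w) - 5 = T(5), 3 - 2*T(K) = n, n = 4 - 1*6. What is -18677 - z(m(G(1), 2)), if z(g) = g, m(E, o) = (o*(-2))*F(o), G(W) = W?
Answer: -18671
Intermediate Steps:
n = -2 (n = 4 - 6 = -2)
T(K) = 5/2 (T(K) = 3/2 - ½*(-2) = 3/2 + 1 = 5/2)
F(w) = 3/2 (F(w) = 1 + (⅕)*(5/2) = 1 + ½ = 3/2)
m(E, o) = -3*o (m(E, o) = (o*(-2))*(3/2) = -2*o*(3/2) = -3*o)
-18677 - z(m(G(1), 2)) = -18677 - (-3)*2 = -18677 - 1*(-6) = -18677 + 6 = -18671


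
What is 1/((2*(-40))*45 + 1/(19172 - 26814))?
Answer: -7642/27511201 ≈ -0.00027778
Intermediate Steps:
1/((2*(-40))*45 + 1/(19172 - 26814)) = 1/(-80*45 + 1/(-7642)) = 1/(-3600 - 1/7642) = 1/(-27511201/7642) = -7642/27511201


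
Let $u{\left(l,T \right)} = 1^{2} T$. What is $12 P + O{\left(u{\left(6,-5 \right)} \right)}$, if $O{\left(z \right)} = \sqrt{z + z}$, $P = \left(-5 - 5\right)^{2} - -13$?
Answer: $1356 + i \sqrt{10} \approx 1356.0 + 3.1623 i$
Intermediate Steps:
$P = 113$ ($P = \left(-10\right)^{2} + 13 = 100 + 13 = 113$)
$u{\left(l,T \right)} = T$ ($u{\left(l,T \right)} = 1 T = T$)
$O{\left(z \right)} = \sqrt{2} \sqrt{z}$ ($O{\left(z \right)} = \sqrt{2 z} = \sqrt{2} \sqrt{z}$)
$12 P + O{\left(u{\left(6,-5 \right)} \right)} = 12 \cdot 113 + \sqrt{2} \sqrt{-5} = 1356 + \sqrt{2} i \sqrt{5} = 1356 + i \sqrt{10}$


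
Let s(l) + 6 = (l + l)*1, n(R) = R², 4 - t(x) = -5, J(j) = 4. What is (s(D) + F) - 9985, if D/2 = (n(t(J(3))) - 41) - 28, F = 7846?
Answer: -2097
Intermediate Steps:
t(x) = 9 (t(x) = 4 - 1*(-5) = 4 + 5 = 9)
D = 24 (D = 2*((9² - 41) - 28) = 2*((81 - 41) - 28) = 2*(40 - 28) = 2*12 = 24)
s(l) = -6 + 2*l (s(l) = -6 + (l + l)*1 = -6 + (2*l)*1 = -6 + 2*l)
(s(D) + F) - 9985 = ((-6 + 2*24) + 7846) - 9985 = ((-6 + 48) + 7846) - 9985 = (42 + 7846) - 9985 = 7888 - 9985 = -2097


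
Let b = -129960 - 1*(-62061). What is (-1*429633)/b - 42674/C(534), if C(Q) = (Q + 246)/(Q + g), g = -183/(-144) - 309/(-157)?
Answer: -150365095777981/5116868640 ≈ -29386.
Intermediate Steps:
g = 24409/7536 (g = -183*(-1/144) - 309*(-1/157) = 61/48 + 309/157 = 24409/7536 ≈ 3.2390)
b = -67899 (b = -129960 + 62061 = -67899)
C(Q) = (246 + Q)/(24409/7536 + Q) (C(Q) = (Q + 246)/(Q + 24409/7536) = (246 + Q)/(24409/7536 + Q))
(-1*429633)/b - 42674/C(534) = -1*429633/(-67899) - 42674*(24409 + 7536*534)/(7536*(246 + 534)) = -429633*(-1/67899) - 42674/(7536*780/(24409 + 4024224)) = 143211/22633 - 42674/(7536*780/4048633) = 143211/22633 - 42674/(7536*(1/4048633)*780) = 143211/22633 - 42674/5878080/4048633 = 143211/22633 - 42674*4048633/5878080 = 143211/22633 - 86385682321/2939040 = -150365095777981/5116868640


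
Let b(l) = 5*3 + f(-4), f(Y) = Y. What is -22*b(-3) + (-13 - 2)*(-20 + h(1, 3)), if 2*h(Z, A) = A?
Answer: 71/2 ≈ 35.500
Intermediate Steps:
h(Z, A) = A/2
b(l) = 11 (b(l) = 5*3 - 4 = 15 - 4 = 11)
-22*b(-3) + (-13 - 2)*(-20 + h(1, 3)) = -22*11 + (-13 - 2)*(-20 + (1/2)*3) = -242 - 15*(-20 + 3/2) = -242 - 15*(-37/2) = -242 + 555/2 = 71/2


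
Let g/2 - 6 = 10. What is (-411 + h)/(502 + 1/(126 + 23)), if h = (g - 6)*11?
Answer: -18625/74799 ≈ -0.24900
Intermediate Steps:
g = 32 (g = 12 + 2*10 = 12 + 20 = 32)
h = 286 (h = (32 - 6)*11 = 26*11 = 286)
(-411 + h)/(502 + 1/(126 + 23)) = (-411 + 286)/(502 + 1/(126 + 23)) = -125/(502 + 1/149) = -125/74799/149 = -125*149/74799 = -18625/74799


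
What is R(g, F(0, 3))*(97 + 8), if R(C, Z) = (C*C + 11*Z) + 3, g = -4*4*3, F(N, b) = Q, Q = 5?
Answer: 248010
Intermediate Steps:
F(N, b) = 5
g = -48 (g = -16*3 = -48)
R(C, Z) = 3 + C² + 11*Z (R(C, Z) = (C² + 11*Z) + 3 = 3 + C² + 11*Z)
R(g, F(0, 3))*(97 + 8) = (3 + (-48)² + 11*5)*(97 + 8) = (3 + 2304 + 55)*105 = 2362*105 = 248010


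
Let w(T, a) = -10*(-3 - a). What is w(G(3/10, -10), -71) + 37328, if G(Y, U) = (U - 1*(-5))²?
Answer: 36648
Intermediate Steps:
G(Y, U) = (5 + U)² (G(Y, U) = (U + 5)² = (5 + U)²)
w(T, a) = 30 + 10*a
w(G(3/10, -10), -71) + 37328 = (30 + 10*(-71)) + 37328 = (30 - 710) + 37328 = -680 + 37328 = 36648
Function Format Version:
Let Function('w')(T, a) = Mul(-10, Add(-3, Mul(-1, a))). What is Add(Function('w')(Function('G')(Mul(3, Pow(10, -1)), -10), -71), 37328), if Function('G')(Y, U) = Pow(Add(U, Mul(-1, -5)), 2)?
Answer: 36648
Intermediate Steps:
Function('G')(Y, U) = Pow(Add(5, U), 2) (Function('G')(Y, U) = Pow(Add(U, 5), 2) = Pow(Add(5, U), 2))
Function('w')(T, a) = Add(30, Mul(10, a))
Add(Function('w')(Function('G')(Mul(3, Pow(10, -1)), -10), -71), 37328) = Add(Add(30, Mul(10, -71)), 37328) = Add(Add(30, -710), 37328) = Add(-680, 37328) = 36648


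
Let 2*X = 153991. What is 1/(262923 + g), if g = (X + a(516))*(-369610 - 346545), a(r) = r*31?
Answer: -2/133192129519 ≈ -1.5016e-11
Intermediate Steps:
X = 153991/2 (X = (½)*153991 = 153991/2 ≈ 76996.)
a(r) = 31*r
g = -133192655365/2 (g = (153991/2 + 31*516)*(-369610 - 346545) = (153991/2 + 15996)*(-716155) = (185983/2)*(-716155) = -133192655365/2 ≈ -6.6596e+10)
1/(262923 + g) = 1/(262923 - 133192655365/2) = 1/(-133192129519/2) = -2/133192129519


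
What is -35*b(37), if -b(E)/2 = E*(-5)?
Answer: -12950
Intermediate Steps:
b(E) = 10*E (b(E) = -2*E*(-5) = -(-10)*E = 10*E)
-35*b(37) = -350*37 = -35*370 = -12950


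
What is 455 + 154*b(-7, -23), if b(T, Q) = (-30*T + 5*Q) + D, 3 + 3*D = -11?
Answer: 43099/3 ≈ 14366.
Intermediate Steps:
D = -14/3 (D = -1 + (1/3)*(-11) = -1 - 11/3 = -14/3 ≈ -4.6667)
b(T, Q) = -14/3 - 30*T + 5*Q (b(T, Q) = (-30*T + 5*Q) - 14/3 = -14/3 - 30*T + 5*Q)
455 + 154*b(-7, -23) = 455 + 154*(-14/3 - 30*(-7) + 5*(-23)) = 455 + 154*(-14/3 + 210 - 115) = 455 + 154*(271/3) = 455 + 41734/3 = 43099/3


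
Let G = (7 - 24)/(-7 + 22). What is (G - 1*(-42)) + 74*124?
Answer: 138253/15 ≈ 9216.9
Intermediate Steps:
G = -17/15 ≈ -1.1333
(G - 1*(-42)) + 74*124 = (-17/15 - 1*(-42)) + 74*124 = (-17/15 + 42) + 9176 = 613/15 + 9176 = 138253/15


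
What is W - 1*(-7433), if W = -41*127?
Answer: 2226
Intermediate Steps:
W = -5207
W - 1*(-7433) = -5207 - 1*(-7433) = -5207 + 7433 = 2226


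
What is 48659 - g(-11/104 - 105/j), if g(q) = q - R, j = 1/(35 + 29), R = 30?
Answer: 5762547/104 ≈ 55409.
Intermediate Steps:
j = 1/64 ≈ 0.015625
g(q) = -30 + q (g(q) = q - 1*30 = q - 30 = -30 + q)
48659 - g(-11/104 - 105/j) = 48659 - (-30 + (-11/104 - 105/1/64)) = 48659 - (-30 + (-11*1/104 - 105*64)) = 48659 - (-30 + (-11/104 - 6720)) = 48659 - (-30 - 698891/104) = 48659 - 1*(-702011/104) = 48659 + 702011/104 = 5762547/104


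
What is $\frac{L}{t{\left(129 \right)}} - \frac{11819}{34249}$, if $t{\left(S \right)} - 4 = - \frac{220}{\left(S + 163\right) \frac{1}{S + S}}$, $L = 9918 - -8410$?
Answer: $- \frac{22993752259}{237996301} \approx -96.614$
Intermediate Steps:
$L = 18328$ ($L = 9918 + 8410 = 18328$)
$t{\left(S \right)} = 4 - \frac{440 S}{163 + S}$ ($t{\left(S \right)} = 4 - \frac{220}{\left(S + 163\right) \frac{1}{S + S}} = 4 - \frac{220}{\left(163 + S\right) \frac{1}{2 S}} = 4 - \frac{220}{\frac{1}{2} \frac{1}{S} \left(163 + S\right)} = 4 - 220 \frac{2 S}{163 + S} = 4 - \frac{440 S}{163 + S}$)
$\frac{L}{t{\left(129 \right)}} - \frac{11819}{34249} = \frac{18328}{4 \frac{1}{163 + 129} \left(163 - 14061\right)} - \frac{11819}{34249} = \frac{18328}{4 \cdot \frac{1}{292} \left(163 - 14061\right)} - \frac{11819}{34249} = \frac{18328}{4 \cdot \frac{1}{292} \left(-13898\right)} - \frac{11819}{34249} = \frac{18328}{- \frac{13898}{73}} - \frac{11819}{34249} = 18328 \left(- \frac{73}{13898}\right) - \frac{11819}{34249} = - \frac{668972}{6949} - \frac{11819}{34249} = - \frac{22993752259}{237996301}$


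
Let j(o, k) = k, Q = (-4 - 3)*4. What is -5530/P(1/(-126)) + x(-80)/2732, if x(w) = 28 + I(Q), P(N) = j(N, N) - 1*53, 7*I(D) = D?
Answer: 475940814/4561757 ≈ 104.33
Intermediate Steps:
Q = -28 (Q = -7*4 = -28)
I(D) = D/7
P(N) = -53 + N (P(N) = N - 1*53 = N - 53 = -53 + N)
x(w) = 24 (x(w) = 28 + (⅐)*(-28) = 28 - 4 = 24)
-5530/P(1/(-126)) + x(-80)/2732 = -5530/(-53 + 1/(-126)) + 24/2732 = -5530/(-53 - 1/126) + 24*(1/2732) = -5530/(-6679/126) + 6/683 = -5530*(-126/6679) + 6/683 = 696780/6679 + 6/683 = 475940814/4561757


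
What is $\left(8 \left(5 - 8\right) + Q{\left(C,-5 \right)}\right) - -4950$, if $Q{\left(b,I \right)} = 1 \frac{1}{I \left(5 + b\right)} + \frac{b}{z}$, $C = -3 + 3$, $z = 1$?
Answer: $\frac{123149}{25} \approx 4926.0$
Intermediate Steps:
$C = 0$
$Q{\left(b,I \right)} = b + \frac{1}{I \left(5 + b\right)}$ ($Q{\left(b,I \right)} = 1 \frac{1}{I \left(5 + b\right)} + \frac{b}{1} = 1 \frac{1}{I \left(5 + b\right)} + b 1 = \frac{1}{I \left(5 + b\right)} + b = b + \frac{1}{I \left(5 + b\right)}$)
$\left(8 \left(5 - 8\right) + Q{\left(C,-5 \right)}\right) - -4950 = \left(8 \left(5 - 8\right) + \frac{1 - 5 \cdot 0^{2} + 5 \left(-5\right) 0}{\left(-5\right) \left(5 + 0\right)}\right) - -4950 = \left(8 \left(5 - 8\right) - \frac{1 - 0 + 0}{5 \cdot 5}\right) + 4950 = \left(8 \left(-3\right) - \frac{1 + 0 + 0}{25}\right) + 4950 = \left(-24 - \frac{1}{25} \cdot 1\right) + 4950 = \left(-24 - \frac{1}{25}\right) + 4950 = - \frac{601}{25} + 4950 = \frac{123149}{25}$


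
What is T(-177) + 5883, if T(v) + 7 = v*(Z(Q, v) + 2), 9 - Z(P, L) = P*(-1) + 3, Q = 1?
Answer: 4283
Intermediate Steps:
Z(P, L) = 6 + P (Z(P, L) = 9 - (P*(-1) + 3) = 9 - (-P + 3) = 9 - (3 - P) = 9 + (-3 + P) = 6 + P)
T(v) = -7 + 9*v (T(v) = -7 + v*((6 + 1) + 2) = -7 + v*(7 + 2) = -7 + v*9 = -7 + 9*v)
T(-177) + 5883 = (-7 + 9*(-177)) + 5883 = (-7 - 1593) + 5883 = -1600 + 5883 = 4283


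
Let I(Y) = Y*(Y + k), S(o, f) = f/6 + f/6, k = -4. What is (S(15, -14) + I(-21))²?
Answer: 2436721/9 ≈ 2.7075e+5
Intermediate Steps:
S(o, f) = f/3 (S(o, f) = f*(⅙) + f*(⅙) = f/6 + f/6 = f/3)
I(Y) = Y*(-4 + Y) (I(Y) = Y*(Y - 4) = Y*(-4 + Y))
(S(15, -14) + I(-21))² = ((⅓)*(-14) - 21*(-4 - 21))² = (-14/3 - 21*(-25))² = (-14/3 + 525)² = (1561/3)² = 2436721/9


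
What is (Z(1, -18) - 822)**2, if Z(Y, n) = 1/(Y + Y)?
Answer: 2699449/4 ≈ 6.7486e+5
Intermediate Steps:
Z(Y, n) = 1/(2*Y)
(Z(1, -18) - 822)**2 = ((1/2)/1 - 822)**2 = ((1/2)*1 - 822)**2 = (1/2 - 822)**2 = (-1643/2)**2 = 2699449/4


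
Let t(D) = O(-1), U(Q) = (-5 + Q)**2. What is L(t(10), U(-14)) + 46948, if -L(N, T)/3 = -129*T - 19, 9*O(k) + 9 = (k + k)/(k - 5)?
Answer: 186712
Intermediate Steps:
O(k) = -1 + 2*k/(9*(-5 + k)) (O(k) = -1 + ((k + k)/(k - 5))/9 = -1 + ((2*k)/(-5 + k))/9 = -1 + (2*k/(-5 + k))/9 = -1 + 2*k/(9*(-5 + k)))
t(D) = -26/27 (t(D) = (45 - 7*(-1))/(9*(-5 - 1)) = (1/9)*(45 + 7)/(-6) = (1/9)*(-1/6)*52 = -26/27)
L(N, T) = 57 + 387*T (L(N, T) = -3*(-129*T - 19) = -3*(-19 - 129*T) = 57 + 387*T)
L(t(10), U(-14)) + 46948 = (57 + 387*(-5 - 14)**2) + 46948 = (57 + 387*(-19)**2) + 46948 = (57 + 387*361) + 46948 = (57 + 139707) + 46948 = 139764 + 46948 = 186712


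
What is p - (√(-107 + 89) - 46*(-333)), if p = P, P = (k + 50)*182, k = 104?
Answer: 12710 - 3*I*√2 ≈ 12710.0 - 4.2426*I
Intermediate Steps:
P = 28028 (P = (104 + 50)*182 = 154*182 = 28028)
p = 28028
p - (√(-107 + 89) - 46*(-333)) = 28028 - (√(-107 + 89) - 46*(-333)) = 28028 - (√(-18) + 15318) = 28028 - (3*I*√2 + 15318) = 28028 - (15318 + 3*I*√2) = 28028 + (-15318 - 3*I*√2) = 12710 - 3*I*√2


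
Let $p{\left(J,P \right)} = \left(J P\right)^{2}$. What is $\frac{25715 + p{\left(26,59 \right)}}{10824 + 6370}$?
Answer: $\frac{2378871}{17194} \approx 138.35$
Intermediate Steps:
$p{\left(J,P \right)} = J^{2} P^{2}$
$\frac{25715 + p{\left(26,59 \right)}}{10824 + 6370} = \frac{25715 + 26^{2} \cdot 59^{2}}{10824 + 6370} = \frac{25715 + 676 \cdot 3481}{17194} = \left(25715 + 2353156\right) \frac{1}{17194} = 2378871 \cdot \frac{1}{17194} = \frac{2378871}{17194}$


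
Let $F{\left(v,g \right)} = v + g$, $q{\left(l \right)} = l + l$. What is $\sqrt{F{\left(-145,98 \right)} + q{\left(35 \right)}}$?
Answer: $\sqrt{23} \approx 4.7958$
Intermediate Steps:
$q{\left(l \right)} = 2 l$
$F{\left(v,g \right)} = g + v$
$\sqrt{F{\left(-145,98 \right)} + q{\left(35 \right)}} = \sqrt{\left(98 - 145\right) + 2 \cdot 35} = \sqrt{-47 + 70} = \sqrt{23}$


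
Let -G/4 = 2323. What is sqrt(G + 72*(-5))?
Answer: 2*I*sqrt(2413) ≈ 98.245*I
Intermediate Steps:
G = -9292 (G = -4*2323 = -9292)
sqrt(G + 72*(-5)) = sqrt(-9292 + 72*(-5)) = sqrt(-9292 - 360) = sqrt(-9652) = 2*I*sqrt(2413)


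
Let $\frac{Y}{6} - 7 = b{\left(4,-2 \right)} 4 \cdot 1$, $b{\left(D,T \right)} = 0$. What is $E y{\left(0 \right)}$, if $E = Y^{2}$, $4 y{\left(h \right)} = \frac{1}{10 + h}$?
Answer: $\frac{441}{10} \approx 44.1$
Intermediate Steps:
$Y = 42$ ($Y = 42 + 6 \cdot 0 \cdot 4 \cdot 1 = 42 + 6 \cdot 0 \cdot 1 = 42 + 6 \cdot 0 = 42 + 0 = 42$)
$y{\left(h \right)} = \frac{1}{4 \left(10 + h\right)}$
$E = 1764$ ($E = 42^{2} = 1764$)
$E y{\left(0 \right)} = 1764 \frac{1}{4 \left(10 + 0\right)} = 1764 \frac{1}{4 \cdot 10} = 1764 \cdot \frac{1}{4} \cdot \frac{1}{10} = 1764 \cdot \frac{1}{40} = \frac{441}{10}$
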